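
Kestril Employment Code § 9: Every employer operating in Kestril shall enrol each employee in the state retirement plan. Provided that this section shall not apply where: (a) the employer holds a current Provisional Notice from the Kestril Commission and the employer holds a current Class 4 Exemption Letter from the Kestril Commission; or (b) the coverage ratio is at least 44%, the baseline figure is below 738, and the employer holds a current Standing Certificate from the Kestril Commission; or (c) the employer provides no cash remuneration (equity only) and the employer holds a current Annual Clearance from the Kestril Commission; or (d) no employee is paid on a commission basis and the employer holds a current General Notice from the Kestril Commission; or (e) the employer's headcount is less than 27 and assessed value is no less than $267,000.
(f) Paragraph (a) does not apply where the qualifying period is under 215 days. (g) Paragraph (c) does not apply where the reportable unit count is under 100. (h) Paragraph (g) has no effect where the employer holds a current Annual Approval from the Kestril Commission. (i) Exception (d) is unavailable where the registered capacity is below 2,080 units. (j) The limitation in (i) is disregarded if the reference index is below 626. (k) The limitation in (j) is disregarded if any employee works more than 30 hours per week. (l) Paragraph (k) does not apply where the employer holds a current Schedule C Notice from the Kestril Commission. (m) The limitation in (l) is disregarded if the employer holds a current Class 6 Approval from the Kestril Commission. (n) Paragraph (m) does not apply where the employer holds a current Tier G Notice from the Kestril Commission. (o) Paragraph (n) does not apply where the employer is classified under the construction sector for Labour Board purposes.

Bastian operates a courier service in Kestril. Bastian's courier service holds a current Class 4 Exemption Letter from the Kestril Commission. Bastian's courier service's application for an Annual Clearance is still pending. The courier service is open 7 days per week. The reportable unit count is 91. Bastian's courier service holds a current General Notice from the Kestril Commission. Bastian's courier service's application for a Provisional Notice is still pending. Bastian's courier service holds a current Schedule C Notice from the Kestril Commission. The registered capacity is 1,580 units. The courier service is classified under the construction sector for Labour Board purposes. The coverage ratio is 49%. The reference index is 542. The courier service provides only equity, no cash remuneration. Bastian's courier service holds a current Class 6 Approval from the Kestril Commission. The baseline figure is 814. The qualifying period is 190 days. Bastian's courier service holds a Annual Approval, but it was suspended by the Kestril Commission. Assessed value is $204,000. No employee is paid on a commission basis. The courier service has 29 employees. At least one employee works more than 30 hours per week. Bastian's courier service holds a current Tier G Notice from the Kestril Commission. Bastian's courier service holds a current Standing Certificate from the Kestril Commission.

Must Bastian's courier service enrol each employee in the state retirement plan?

Yes — Bastian's courier service must enrol each employee in the state retirement plan.

Exception (a) fails — there is no Provisional Notice in force.
Exception (b) does not apply: the baseline figure is 814, not below 738.
Exception (c) requires that the employer holds a current Annual Clearance from the Kestril Commission; but there is no Annual Clearance in force, so (c) is unavailable.
All of (d)'s requirements are met (no employee is paid on commission; a current General Notice is held). But: (i) is triggered — the registered capacity is 1,580 units, below the 2,080 units limit. (j) is engaged (the reference index is 542, below the 626 limit), but yields to (k): (k) operates against (j): at least one employee exceeds 30 hours/week. (l) would limit (k) — a current Schedule C Notice is held — but (m) sets (l) aside: (m) operates against (l): a current Class 6 Approval is held. (n) applies (a current Tier G Notice is held), but is overridden by (o): (o) operates against (n): the courier service is classified under the construction sector. (d) is therefore removed.
Exception (e) fails — the employer's headcount is 29, not less than 27.
None of the exceptions is available; § 9 applies in full.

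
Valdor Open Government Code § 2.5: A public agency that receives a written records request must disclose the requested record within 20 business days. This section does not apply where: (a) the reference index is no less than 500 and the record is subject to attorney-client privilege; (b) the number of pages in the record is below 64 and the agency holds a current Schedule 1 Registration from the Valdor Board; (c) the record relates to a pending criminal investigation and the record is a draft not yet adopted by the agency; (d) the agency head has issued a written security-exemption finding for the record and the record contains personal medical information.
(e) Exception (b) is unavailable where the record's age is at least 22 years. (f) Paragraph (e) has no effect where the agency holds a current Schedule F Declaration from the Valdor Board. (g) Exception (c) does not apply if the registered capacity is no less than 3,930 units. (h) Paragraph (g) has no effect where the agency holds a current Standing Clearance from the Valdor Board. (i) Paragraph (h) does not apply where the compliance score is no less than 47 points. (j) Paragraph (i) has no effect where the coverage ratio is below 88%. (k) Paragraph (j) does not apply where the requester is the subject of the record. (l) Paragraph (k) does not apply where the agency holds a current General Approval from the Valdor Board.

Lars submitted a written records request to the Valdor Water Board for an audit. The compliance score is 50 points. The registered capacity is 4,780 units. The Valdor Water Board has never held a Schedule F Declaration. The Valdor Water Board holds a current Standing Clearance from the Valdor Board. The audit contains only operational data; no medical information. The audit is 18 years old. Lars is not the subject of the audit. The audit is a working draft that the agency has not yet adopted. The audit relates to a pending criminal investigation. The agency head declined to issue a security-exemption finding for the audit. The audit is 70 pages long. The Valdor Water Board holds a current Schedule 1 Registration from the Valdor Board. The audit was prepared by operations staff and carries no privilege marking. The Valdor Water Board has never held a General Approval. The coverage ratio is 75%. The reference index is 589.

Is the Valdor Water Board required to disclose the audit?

No — exception (c) applies; the Valdor Water Board is not required to disclose the audit.

Exception (a) requires that the record is subject to attorney-client privilege; but the audit carries no privilege marking, so (a) is unavailable.
Exception (b) does not apply: the number of pages in the record is 70, not below 64.
Exception (c): the audit relates to a pending investigation; the audit is an unadopted draft — every condition holds. As to paragraphs (g)–(l): (g) would limit (c) — the registered capacity is 4,780 units, meeting the 3,930 units threshold — but (h) sets (g) aside: (h) operates — a current Standing Clearance is held. (i) applies (the compliance score is 50 points, meeting the 47 points threshold), but is overridden by (j): (j) operates against (i): the coverage ratio is 75%, below the 88% limit. (k) is not engaged (Lars is not the subject of the audit), so (j) stands. So (c) applies.
Exception (d) fails — the agency head declined to issue a security-exemption finding.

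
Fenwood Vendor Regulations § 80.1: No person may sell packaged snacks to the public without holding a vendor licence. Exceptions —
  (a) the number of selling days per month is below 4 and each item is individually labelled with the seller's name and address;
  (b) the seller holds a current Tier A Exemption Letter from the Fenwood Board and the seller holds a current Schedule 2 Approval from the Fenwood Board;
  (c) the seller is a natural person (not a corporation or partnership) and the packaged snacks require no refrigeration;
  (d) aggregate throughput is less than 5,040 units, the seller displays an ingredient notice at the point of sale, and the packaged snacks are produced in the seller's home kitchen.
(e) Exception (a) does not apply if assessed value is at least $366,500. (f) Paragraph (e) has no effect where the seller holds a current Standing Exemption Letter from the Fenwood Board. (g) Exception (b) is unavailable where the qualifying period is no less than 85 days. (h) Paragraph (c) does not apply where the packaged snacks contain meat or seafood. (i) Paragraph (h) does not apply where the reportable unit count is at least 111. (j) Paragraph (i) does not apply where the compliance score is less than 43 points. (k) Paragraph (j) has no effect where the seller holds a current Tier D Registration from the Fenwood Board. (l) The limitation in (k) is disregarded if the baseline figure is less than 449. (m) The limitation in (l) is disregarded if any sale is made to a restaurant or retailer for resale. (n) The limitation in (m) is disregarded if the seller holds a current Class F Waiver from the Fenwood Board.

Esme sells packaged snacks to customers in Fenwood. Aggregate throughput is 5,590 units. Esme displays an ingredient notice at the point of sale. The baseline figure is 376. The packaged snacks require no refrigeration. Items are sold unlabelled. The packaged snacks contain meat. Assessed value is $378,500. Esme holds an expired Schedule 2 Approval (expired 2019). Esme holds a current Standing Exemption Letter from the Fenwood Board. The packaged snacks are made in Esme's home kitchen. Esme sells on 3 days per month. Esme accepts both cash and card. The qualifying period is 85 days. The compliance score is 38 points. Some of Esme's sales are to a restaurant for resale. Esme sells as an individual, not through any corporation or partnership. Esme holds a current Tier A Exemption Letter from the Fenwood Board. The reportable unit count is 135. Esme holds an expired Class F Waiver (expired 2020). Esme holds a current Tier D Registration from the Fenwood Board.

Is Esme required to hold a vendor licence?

Exception (a) does not apply: items are sold unlabelled.
Exception (b) does not apply: no current Schedule 2 Approval is held.
All of (c)'s requirements are met (the seller is a natural person; the packaged snacks are shelf-stable). Under paragraphs (h)–(n): (h) operates (the packaged snacks contain meat), but yields to (i): (i) operates against (h): the reportable unit count is 135, meeting the 111 threshold. (j) applies (the compliance score is 38 points, less than the 43 points limit), but is itself disapplied by (k): (k) operates against (j): a current Tier D Registration is held. (l) would limit (k) — the baseline figure is 376, less than the 449 limit — but (m) sets (l) aside: (m) operates against (l): some sales are to a restaurant for resale. (n), which would lift (m), is not triggered — no current Class F Waiver is held. Exception (c) stands.
Exception (d) does not apply: aggregate throughput is 5,590 units, not less than 5,040 units.

No — exception (c) applies; Esme is not required to hold a vendor licence.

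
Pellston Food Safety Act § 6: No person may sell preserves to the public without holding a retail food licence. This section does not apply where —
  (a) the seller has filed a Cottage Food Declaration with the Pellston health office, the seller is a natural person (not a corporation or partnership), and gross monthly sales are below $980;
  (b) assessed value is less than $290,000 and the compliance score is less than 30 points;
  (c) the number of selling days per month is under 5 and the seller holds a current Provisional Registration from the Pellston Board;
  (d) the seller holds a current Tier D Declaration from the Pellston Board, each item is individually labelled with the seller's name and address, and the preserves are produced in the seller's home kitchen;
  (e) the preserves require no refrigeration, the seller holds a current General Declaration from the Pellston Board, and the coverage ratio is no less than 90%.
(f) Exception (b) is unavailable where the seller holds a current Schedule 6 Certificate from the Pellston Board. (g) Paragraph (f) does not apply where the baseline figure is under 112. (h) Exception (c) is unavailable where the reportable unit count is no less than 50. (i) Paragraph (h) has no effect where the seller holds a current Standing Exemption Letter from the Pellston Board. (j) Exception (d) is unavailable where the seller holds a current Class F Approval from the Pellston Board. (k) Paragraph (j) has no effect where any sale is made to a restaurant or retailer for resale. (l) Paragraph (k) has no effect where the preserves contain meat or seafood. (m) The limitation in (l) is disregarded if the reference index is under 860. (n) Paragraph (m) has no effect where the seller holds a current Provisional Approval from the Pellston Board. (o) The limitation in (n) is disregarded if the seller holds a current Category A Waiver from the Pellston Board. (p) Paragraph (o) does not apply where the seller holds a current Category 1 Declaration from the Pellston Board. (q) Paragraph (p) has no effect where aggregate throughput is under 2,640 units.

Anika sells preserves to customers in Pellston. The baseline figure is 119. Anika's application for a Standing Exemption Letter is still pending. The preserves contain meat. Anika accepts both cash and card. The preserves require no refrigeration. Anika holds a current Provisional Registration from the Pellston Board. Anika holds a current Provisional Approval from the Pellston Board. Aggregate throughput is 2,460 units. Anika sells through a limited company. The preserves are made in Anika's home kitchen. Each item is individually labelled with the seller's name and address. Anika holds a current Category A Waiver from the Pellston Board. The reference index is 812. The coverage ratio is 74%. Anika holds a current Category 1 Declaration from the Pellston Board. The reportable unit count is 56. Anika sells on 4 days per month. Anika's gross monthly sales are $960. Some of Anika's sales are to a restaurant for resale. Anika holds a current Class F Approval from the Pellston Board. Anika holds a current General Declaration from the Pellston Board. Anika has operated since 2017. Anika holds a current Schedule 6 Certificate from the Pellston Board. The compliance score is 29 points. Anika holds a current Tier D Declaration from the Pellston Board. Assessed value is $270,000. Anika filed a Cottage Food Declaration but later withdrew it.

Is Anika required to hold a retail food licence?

Exception (a) does not apply: the Cottage Food Declaration was withdrawn.
Exception (b)'s conditions are all satisfied: assessed value is $270,000, less than the $290,000 limit; the compliance score is 29 points, less than the 30 points limit. But: (f) operates against (b): a current Schedule 6 Certificate is held. (g), which would lift (f), is not triggered — the baseline figure is 119, not under 112. Exception (b) does not apply.
Exception (c): the number of selling days per month is 4, under the 5 limit; a current Provisional Registration is held — every condition holds. Turning to paragraphs (h)–(i): (h) operates against (c): the reportable unit count is 56, meeting the 50 threshold. (i), which would lift (h), is inapplicable — there is no Standing Exemption Letter in force. Exception (c) does not apply.
Exception (d): a current Tier D Declaration is held; items are individually labelled; the preserves are home-kitchen produced — every condition holds. Considering the limiting provisions: (j) is engaged (a current Class F Approval is held), but is displaced by (k): (k) operates against (j): some sales are to a restaurant for resale. (l) would limit (k) — the preserves contain meat — but (m) sets (l) aside: (m) operates against (l): the reference index is 812, under the 860 limit. (n) applies (a current Provisional Approval is held), but is itself disapplied by (o): (o) operates against (n): a current Category A Waiver is held. (p) would limit (o) — a current Category 1 Declaration is held — but (q) sets (p) aside: (q) is engaged — aggregate throughput is 2,460 units, under the 2,640 units limit. So (d) applies.
Exception (e) fails — the coverage ratio is 74%, short of 90%.

No — exception (d) applies; Anika is not required to hold a retail food licence.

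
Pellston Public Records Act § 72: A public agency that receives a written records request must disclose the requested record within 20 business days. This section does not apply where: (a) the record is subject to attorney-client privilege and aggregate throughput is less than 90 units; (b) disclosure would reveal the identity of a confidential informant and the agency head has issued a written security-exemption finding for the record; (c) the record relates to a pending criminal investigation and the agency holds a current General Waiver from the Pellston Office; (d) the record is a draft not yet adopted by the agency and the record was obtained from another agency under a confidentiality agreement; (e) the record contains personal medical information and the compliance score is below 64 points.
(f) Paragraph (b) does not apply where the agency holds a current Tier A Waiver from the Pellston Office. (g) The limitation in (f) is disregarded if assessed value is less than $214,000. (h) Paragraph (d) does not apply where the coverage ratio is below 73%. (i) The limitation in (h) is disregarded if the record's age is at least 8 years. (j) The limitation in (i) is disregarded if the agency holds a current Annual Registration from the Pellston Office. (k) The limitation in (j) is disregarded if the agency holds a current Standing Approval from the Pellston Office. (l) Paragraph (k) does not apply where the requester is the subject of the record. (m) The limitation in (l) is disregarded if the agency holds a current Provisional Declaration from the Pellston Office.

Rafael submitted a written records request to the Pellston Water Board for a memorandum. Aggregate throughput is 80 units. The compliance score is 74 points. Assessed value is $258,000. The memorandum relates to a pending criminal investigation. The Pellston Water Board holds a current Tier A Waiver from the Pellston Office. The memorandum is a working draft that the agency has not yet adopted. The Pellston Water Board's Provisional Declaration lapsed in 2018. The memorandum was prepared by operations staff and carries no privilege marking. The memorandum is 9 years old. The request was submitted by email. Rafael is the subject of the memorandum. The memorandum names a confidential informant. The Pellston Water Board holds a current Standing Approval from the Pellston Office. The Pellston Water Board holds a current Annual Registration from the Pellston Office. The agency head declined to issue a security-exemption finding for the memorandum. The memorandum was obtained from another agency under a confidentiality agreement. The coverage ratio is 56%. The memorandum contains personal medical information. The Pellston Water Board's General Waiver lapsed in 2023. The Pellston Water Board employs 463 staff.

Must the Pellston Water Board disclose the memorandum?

Yes — the Pellston Water Board must disclose the memorandum.

Exception (a) fails — the memorandum carries no privilege marking.
Exception (b) requires that the agency head has issued a written security-exemption finding for the record; but the agency head declined to issue a security-exemption finding, so (b) is unavailable.
Exception (c) requires that the agency holds a current General Waiver from the Pellston Office; but there is no General Waiver in force, so (c) is unavailable.
All of (d)'s requirements are met (the memorandum is an unadopted draft; the memorandum was obtained under a confidentiality agreement). But: (h) is engaged — the coverage ratio is 56%, below the 73% limit. (i) would limit (h) — the record's age is 9 years, meeting the 8 years threshold — but (j) sets (i) aside: (j) operates against (i): a current Annual Registration is held. (k) applies (a current Standing Approval is held), but is set aside by (l): (l) is engaged — Rafael is the subject of the memorandum. (m) does not operate here (no current Provisional Declaration is held), so (l) stands. Exception (d) does not apply.
Exception (e) does not apply: the compliance score is 74 points, not below 64 points.
No exception displaces § 72.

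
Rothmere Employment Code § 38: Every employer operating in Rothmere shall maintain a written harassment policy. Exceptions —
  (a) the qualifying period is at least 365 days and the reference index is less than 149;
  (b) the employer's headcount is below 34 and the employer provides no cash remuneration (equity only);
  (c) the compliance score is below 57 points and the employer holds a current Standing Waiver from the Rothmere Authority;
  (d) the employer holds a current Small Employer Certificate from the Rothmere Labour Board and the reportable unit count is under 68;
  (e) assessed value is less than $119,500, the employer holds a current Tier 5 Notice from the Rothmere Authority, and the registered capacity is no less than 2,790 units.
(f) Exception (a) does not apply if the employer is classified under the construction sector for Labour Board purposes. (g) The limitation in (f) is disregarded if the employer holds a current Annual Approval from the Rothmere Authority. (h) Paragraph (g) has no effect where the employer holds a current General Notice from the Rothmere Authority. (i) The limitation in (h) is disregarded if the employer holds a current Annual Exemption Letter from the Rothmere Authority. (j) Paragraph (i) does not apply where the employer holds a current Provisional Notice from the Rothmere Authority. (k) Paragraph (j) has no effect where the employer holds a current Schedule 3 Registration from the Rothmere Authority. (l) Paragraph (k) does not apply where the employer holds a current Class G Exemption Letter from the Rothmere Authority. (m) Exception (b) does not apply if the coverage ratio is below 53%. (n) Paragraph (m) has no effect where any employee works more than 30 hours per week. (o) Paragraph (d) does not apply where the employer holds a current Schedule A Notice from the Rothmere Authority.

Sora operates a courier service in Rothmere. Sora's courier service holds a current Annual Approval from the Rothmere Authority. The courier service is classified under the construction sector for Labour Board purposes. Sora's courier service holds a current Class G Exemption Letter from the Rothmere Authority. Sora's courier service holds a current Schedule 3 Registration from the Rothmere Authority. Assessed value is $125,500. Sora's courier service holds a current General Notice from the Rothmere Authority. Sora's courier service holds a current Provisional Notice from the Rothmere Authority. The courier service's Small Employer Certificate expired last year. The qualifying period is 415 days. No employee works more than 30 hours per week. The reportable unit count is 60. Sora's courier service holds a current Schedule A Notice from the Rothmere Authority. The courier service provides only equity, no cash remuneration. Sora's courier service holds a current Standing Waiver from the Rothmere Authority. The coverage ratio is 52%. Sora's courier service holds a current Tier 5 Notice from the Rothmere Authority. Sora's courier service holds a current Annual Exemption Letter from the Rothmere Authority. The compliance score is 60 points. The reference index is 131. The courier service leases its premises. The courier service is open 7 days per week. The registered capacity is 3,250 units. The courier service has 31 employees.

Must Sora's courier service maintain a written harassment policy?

Yes — Sora's courier service must maintain a written harassment policy.

Exception (a)'s conditions are all satisfied: the qualifying period is 415 days, meeting the 365 days threshold; the reference index is 131, less than the 149 limit. But applying paragraphs (f)–(l): (f) operates — the courier service is classified under the construction sector. (g) is triggered (a current Annual Approval is held), but is set aside by (h): (h) operates against (g): a current General Notice is held. (i) is triggered (a current Annual Exemption Letter is held), but is displaced by (j): (j) operates against (i): a current Provisional Notice is held. (k) would limit (j) — a current Schedule 3 Registration is held — but (l) sets (k) aside: (l) is triggered — a current Class G Exemption Letter is held. So (a) is unavailable.
All of (b)'s requirements are met (the employer's headcount is 31, below the 34 limit; remuneration is equity-only). However, paragraphs (m)–(n) must be considered: (m) applies — the coverage ratio is 52%, below the 53% limit. (n) is not triggered (no employee exceeds 30 hours/week), so (m) stands. Exception (b) does not apply.
Exception (c) requires that the compliance score is below 57 points; but the compliance score is 60 points, not below 57 points, so (c) is unavailable.
Exception (d) requires that the employer holds a current Small Employer Certificate from the Rothmere Labour Board; but the Small Employer Certificate has expired, so (d) is unavailable.
Exception (e) requires that assessed value is less than $119,500; but assessed value is $125,500, not less than $119,500, so (e) is unavailable.
Every exception is unavailable, so the rule governs.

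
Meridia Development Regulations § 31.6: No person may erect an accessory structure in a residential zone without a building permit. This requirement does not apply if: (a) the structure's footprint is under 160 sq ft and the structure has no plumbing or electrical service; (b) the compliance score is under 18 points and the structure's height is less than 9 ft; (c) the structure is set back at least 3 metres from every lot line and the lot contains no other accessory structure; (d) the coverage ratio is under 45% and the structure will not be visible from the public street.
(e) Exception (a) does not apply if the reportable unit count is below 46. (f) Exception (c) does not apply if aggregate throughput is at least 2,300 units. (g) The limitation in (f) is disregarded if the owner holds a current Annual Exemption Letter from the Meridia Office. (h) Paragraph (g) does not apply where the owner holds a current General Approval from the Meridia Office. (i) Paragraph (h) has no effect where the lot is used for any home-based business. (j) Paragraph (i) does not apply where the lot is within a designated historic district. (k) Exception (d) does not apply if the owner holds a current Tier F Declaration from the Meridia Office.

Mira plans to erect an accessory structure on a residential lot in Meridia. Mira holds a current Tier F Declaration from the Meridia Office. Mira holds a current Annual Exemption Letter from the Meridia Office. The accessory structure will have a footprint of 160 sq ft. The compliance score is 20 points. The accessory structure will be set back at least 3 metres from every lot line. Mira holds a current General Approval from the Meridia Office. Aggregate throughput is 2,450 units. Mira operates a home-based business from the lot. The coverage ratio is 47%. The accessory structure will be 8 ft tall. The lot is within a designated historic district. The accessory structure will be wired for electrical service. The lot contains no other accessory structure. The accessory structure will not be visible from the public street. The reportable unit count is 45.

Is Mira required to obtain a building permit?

Yes — Mira must obtain a building permit.

Exception (a) requires that the structure's footprint is under 160 sq ft; but the structure's footprint is 160 sq ft, not under 160 sq ft, so (a) is unavailable.
Exception (b) does not apply: the compliance score is 20 points, not under 18 points.
All of (c)'s requirements are met (the setback is at least 3 m on every side; the lot has no other accessory structure). But: (f) operates against (c): aggregate throughput is 2,450 units, meeting the 2,300 units threshold. (g) would limit (f) — a current Annual Exemption Letter is held — but (h) sets (g) aside: (h) operates against (g): a current General Approval is held. (i) is triggered (a home-based business operates on the lot), but yields to (j): (j) operates against (i): the lot is in a historic district. So (c) is unavailable.
Exception (d) fails — the coverage ratio is 47%, not under 45%.
Every exception is unavailable, so the rule governs.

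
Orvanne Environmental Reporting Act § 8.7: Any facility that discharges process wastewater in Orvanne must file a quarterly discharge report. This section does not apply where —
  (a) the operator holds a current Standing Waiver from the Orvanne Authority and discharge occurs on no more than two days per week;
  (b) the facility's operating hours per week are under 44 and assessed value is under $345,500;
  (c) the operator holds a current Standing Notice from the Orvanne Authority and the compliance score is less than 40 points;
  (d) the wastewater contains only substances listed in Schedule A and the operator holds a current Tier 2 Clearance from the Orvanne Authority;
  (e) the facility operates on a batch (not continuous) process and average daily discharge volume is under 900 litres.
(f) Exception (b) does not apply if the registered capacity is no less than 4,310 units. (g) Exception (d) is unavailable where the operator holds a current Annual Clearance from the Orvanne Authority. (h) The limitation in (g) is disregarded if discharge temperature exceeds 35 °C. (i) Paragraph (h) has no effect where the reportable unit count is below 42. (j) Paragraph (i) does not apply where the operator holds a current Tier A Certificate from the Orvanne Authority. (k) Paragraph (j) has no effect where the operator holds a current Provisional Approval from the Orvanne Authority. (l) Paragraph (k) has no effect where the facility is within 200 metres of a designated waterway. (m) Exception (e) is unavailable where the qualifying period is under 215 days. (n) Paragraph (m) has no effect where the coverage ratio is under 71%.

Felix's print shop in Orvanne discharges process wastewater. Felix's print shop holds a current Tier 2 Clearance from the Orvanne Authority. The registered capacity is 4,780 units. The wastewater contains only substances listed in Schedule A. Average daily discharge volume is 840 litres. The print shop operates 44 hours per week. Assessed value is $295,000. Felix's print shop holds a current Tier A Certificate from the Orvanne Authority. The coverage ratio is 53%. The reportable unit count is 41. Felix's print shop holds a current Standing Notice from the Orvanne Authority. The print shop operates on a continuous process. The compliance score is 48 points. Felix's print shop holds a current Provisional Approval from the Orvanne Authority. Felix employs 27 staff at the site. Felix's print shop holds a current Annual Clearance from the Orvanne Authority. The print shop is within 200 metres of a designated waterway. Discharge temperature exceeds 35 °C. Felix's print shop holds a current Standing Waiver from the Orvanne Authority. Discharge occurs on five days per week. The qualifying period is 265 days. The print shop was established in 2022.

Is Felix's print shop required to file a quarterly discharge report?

No — exception (d) applies; Felix's print shop is not required to file a quarterly discharge report.

Exception (a) fails — discharge occurs on five days per week.
Exception (b) does not apply: the facility's operating hours per week are 44, not under 44.
Exception (c) fails — the compliance score is 48 points, not less than 40 points.
Exception (d)'s conditions are all satisfied: the wastewater is Schedule-A-only; a current Tier 2 Clearance is held. As to paragraphs (g)–(l): (g) would limit (d) — a current Annual Clearance is held — but (h) sets (g) aside: (h) operates against (g): discharge temperature exceeds 35 °C. (i) is engaged (the reportable unit count is 41, below the 42 limit), but is overridden by (j): (j) operates against (i): a current Tier A Certificate is held. (k) would limit (j) — a current Provisional Approval is held — but (l) sets (k) aside: (l) operates — the print shop is within 200 m of a designated waterway. (d) remains available.
Exception (e) requires that the facility operates on a batch (not continuous) process; but the facility operates on a continuous process, so (e) is unavailable.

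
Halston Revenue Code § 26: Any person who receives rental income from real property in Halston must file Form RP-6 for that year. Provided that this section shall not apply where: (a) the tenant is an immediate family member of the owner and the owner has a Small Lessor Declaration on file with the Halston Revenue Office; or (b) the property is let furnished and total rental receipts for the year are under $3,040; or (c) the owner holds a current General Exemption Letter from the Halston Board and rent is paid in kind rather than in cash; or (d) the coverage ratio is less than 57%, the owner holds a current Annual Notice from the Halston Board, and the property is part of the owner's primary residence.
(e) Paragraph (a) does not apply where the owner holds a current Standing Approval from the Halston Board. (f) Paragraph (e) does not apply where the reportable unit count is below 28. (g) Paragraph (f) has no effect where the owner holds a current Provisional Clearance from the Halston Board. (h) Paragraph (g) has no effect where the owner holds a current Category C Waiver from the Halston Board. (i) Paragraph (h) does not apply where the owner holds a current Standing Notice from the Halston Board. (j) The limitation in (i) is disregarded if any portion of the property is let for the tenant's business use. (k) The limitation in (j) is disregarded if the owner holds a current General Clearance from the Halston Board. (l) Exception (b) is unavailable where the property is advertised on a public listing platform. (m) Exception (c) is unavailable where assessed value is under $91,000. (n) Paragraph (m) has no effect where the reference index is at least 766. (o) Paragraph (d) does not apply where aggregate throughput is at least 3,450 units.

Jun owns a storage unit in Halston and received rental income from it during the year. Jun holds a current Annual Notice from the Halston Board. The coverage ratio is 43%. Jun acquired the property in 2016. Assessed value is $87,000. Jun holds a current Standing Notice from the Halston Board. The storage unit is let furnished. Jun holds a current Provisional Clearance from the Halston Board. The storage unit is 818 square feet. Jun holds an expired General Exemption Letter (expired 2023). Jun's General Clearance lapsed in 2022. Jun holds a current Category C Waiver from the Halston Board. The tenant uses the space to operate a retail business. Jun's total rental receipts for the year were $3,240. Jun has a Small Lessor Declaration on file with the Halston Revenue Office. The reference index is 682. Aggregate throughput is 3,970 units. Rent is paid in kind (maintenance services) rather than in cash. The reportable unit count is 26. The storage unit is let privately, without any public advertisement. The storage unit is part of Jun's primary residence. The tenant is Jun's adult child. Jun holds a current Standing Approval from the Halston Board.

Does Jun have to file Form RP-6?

Exception (a) is satisfied on its face — the tenant is an immediate family member; a Small Lessor Declaration is on file. Considering the limiting provisions: (e) is engaged (a current Standing Approval is held), but yields to (f): (f) operates against (e): the reportable unit count is 26, below the 28 limit. (g) is triggered (a current Provisional Clearance is held), but is set aside by (h): (h) applies — a current Category C Waiver is held. (i) would limit (h) — a current Standing Notice is held — but (j) sets (i) aside: (j) applies — the space is let for business use. (k), which would lift (j), is not triggered — no current General Clearance is held. (a) remains available.
Exception (b) does not apply: total rental receipts for the year are $3,240, not under $3,040.
Exception (c) requires that the owner holds a current General Exemption Letter from the Halston Board; but no current General Exemption Letter is held, so (c) is unavailable.
Exception (d): the coverage ratio is 43%, less than the 57% limit; a current Annual Notice is held; the storage unit is part of the primary residence — every condition holds. Turning to paragraph (o): (o) is engaged — aggregate throughput is 3,970 units, meeting the 3,450 units threshold. Exception (d) does not apply.

No — exception (a) applies; Jun is not required to file Form RP-6.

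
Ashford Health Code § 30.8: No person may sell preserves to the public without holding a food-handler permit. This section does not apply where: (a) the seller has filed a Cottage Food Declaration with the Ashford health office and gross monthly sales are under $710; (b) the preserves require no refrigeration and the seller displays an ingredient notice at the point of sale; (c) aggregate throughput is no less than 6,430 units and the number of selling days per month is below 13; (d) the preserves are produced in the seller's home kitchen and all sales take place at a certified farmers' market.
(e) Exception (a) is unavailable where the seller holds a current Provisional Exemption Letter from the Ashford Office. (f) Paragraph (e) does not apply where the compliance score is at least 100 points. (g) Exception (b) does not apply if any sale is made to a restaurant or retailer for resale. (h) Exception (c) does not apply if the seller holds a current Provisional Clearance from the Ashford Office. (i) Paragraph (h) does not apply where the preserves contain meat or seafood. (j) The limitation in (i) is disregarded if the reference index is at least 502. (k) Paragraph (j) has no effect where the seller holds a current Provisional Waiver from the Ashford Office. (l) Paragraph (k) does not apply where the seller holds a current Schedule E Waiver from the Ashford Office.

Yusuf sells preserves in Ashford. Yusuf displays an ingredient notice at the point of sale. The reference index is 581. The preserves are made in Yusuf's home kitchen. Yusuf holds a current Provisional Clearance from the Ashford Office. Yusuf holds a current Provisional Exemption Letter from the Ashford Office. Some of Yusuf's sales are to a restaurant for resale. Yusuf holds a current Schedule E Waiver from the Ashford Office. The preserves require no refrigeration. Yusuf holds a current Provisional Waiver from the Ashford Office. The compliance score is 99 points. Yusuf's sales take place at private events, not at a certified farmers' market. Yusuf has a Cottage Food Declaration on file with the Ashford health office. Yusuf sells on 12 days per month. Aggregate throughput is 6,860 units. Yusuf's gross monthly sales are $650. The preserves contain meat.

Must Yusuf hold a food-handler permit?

Yes — Yusuf must hold a food-handler permit.

All of (a)'s requirements are met (a Cottage Food Declaration is on file; gross monthly sales are $650, under the $710 limit). But applying paragraphs (e)–(f): (e) operates against (a): a current Provisional Exemption Letter is held. (f), which would lift (e), is not engaged — the compliance score is 99 points, short of 100 points. (a) is therefore removed.
All of (b)'s requirements are met (the preserves are shelf-stable; an ingredient notice is displayed). But applying paragraph (g): (g) operates against (b): some sales are to a restaurant for resale. So (b) is unavailable.
All of (c)'s requirements are met (aggregate throughput is 6,860 units, meeting the 6,430 units threshold; the number of selling days per month is 12, below the 13 limit). However, paragraphs (h)–(l) must be considered: (h) is triggered — a current Provisional Clearance is held. (i) is triggered (the preserves contain meat), but yields to (j): (j) operates against (i): the reference index is 581, meeting the 502 threshold. (k) is engaged (a current Provisional Waiver is held), but is itself disapplied by (l): (l) operates against (k): a current Schedule E Waiver is held. (c) is therefore removed.
Exception (d) does not apply: sales are at private events, not a certified farmers' market.
No exception displaces § 30.8.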